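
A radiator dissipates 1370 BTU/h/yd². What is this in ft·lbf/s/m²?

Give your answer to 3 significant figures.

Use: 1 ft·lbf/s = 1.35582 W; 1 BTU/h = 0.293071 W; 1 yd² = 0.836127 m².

1370 BTU/h/yd² × 0.293071 W/BTU/h ÷ 0.836127 m²/yd² = 480.199 W/m²
480.199 W/m² ÷ 1.35582 W/ft·lbf/s = 354.176 ft·lbf/s/m²

354 ft·lbf/s/m²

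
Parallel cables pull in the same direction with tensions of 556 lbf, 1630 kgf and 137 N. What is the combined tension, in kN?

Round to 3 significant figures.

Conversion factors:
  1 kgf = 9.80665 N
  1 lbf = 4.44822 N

556 lbf × 4.44822 = 2473.21 N
1630 kgf × 9.80665 = 15984.8 N
137 N (already N)
Sum: 2473.21 + 15984.8 + 137 = 18595 N
In kN: 18595 / 1000 = 18.595 kN

18.6 kN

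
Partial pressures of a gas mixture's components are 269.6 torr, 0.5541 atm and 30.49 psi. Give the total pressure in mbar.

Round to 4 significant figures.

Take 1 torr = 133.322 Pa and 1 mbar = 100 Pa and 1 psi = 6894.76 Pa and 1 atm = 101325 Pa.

3023 mbar

269.6 torr × 133.322 → 35943.6 Pa
0.5541 atm × 101325 → 56144.2 Pa
30.49 psi × 6894.76 → 210221 Pa
Combined: 35943.6 + 56144.2 + 210221 = 302309 Pa
In mbar: 302309 / 100 = 3023.09 mbar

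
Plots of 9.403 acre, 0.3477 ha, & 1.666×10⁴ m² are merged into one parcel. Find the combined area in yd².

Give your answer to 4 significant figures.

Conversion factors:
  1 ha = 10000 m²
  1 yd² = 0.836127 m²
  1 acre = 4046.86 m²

6.959×10⁴ yd²

9.403 acre × 4046.86 = 38052.6 m²
0.3477 ha × 10000 = 3477 m²
1.666×10⁴ m² (already m²)
Combined: 38052.6 + 3477 + 16660 = 58189.6 m²
In yd²: 58189.6 / 0.836127 = 69594.2 yd²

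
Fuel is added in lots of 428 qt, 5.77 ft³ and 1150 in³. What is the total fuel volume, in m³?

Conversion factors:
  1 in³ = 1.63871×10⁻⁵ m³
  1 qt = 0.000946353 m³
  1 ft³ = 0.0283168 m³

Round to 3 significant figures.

428 qt × 0.000946353 → 0.405039 m³
5.77 ft³ × 0.0283168 → 0.163388 m³
1150 in³ × 1.63871×10⁻⁵ → 0.0188452 m³
Combined: 0.405039 + 0.163388 + 0.0188452 = 0.587272 m³

0.587 m³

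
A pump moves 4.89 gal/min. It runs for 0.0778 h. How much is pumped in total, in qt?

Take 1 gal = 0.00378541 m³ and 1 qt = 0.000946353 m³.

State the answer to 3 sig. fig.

4.89 gal/min → 3.08511×10⁻⁴ m³/s
0.0778 h → 280.08 s
V = Q × t = 3.08511×10⁻⁴ × 280.08 = 0.0864078 m³
In qt: 0.0864078 / 0.000946353 = 91.3061 qt

91.3 qt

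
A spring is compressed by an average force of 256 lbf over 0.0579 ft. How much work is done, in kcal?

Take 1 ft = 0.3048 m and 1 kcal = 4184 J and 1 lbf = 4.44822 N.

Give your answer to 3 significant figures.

0.00480 kcal

256 lbf × 4.44822 → 1138.74 N
0.0579 ft × 0.3048 → 0.0176479 m
W = F × d = 1138.74 N × 0.0176479 m = 20.0964 J
20.0964 J ÷ (4184 J/kcal) = 0.00480315 kcal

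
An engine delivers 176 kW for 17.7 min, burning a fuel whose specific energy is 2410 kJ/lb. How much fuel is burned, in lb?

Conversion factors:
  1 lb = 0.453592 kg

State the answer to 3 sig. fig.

176 kW → 176000 W
17.7 min → 1062 s
E = P × t = 176000 × 1062 = 1.86912×10⁸ J
2410 kJ/lb → 5.31314×10⁶ J/kg
m = E / e_s = 1.86912×10⁸ / 5.31314×10⁶ = 35.1792 kg
In lb: 35.1792 / 0.453592 = 77.5569 lb

77.6 lb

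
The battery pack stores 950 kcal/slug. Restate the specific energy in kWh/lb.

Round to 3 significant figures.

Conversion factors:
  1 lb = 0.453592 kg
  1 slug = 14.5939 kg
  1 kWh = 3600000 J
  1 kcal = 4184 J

0.0343 kWh/lb

950 kcal/slug × 4184 J/kcal ÷ 14.5939 kg/slug = 272360 J/kg
272360 J/kg ÷ 3600000 J/kWh × 0.453592 kg/lb = 0.0343168 kWh/lb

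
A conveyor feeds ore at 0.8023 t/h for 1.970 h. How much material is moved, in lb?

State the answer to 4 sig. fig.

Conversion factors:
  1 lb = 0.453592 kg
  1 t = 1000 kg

3484 lb

0.8023 t/h → 0.222861 kg/s
1.970 h → 7092 s
m = ṁ × t = 0.222861 × 7092 = 1580.53 kg
In lb: 1580.53 / 0.453592 = 3484.48 lb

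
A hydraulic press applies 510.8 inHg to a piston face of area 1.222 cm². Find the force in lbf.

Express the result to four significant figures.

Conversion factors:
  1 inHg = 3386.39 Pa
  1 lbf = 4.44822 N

47.52 lbf

510.8 inHg × 3386.39 → 1.72977×10⁶ Pa
1.222 cm² × 0.0001 → 1.222×10⁻⁴ m²
F = P × A = 1.72977×10⁶ Pa × 1.222×10⁻⁴ m² = 211.378 N
211.378 N ÷ (4.44822 N/lbf) = 47.5197 lbf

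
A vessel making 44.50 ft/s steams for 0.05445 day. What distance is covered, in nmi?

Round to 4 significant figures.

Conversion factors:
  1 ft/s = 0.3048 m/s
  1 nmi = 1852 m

34.45 nmi

44.50 ft/s × 0.3048 = 13.5636 m/s
0.05445 day × 86400 = 4704.48 s
d = v × t = 13.5636 m/s × 4704.48 s = 63809.7 m
63809.7 m ÷ (1852 m/nmi) = 34.4545 nmi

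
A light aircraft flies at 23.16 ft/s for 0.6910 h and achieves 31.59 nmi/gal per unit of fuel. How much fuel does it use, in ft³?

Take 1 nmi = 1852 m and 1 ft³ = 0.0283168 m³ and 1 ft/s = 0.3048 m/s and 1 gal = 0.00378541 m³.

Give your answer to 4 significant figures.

0.04012 ft³

23.16 ft/s → 7.05917 m/s
0.6910 h → 2487.6 s
d = v × t = 7.05917 × 2487.6 = 17560.4 m
31.59 nmi/gal → 1.54553×10⁷ m/m³
V = d / (distance per unit fuel) = 17560.4 / 1.54553×10⁷ = 0.00113621 m³
In ft³: 0.00113621 / 0.0283168 = 0.0401249 ft³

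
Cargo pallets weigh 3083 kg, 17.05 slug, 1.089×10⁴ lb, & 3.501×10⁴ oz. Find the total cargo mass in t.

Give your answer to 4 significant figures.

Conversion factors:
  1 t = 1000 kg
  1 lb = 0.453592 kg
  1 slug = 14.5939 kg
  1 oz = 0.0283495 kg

3083 kg (already kg)
17.05 slug × 14.5939 = 248.826 kg
1.089×10⁴ lb × 0.453592 = 4939.62 kg
3.501×10⁴ oz × 0.0283495 = 992.516 kg
Total: 3083 + 248.826 + 4939.62 + 992.516 = 9263.96 kg
In t: 9263.96 / 1000 = 9.26396 t

9.264 t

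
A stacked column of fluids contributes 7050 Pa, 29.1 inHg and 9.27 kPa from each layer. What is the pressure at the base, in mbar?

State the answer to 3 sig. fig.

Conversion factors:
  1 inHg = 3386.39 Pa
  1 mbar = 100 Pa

1150 mbar

7050 Pa (already Pa)
29.1 inHg × 3386.39 = 98543.9 Pa
9.27 kPa × 1000 = 9270 Pa
Combined: 7050 + 98543.9 + 9270 = 114864 Pa
In mbar: 114864 / 100 = 1148.64 mbar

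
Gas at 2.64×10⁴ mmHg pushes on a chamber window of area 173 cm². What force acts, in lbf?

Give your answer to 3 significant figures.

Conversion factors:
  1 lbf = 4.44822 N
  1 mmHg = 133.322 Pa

1.37×10⁴ lbf

2.64×10⁴ mmHg × 133.322 → 3.5197×10⁶ Pa
173 cm² × 0.0001 → 0.0173 m²
F = P × A = 3.5197×10⁶ Pa × 0.0173 m² = 60890.8 N
60890.8 N ÷ (4.44822 N/lbf) = 13688.8 lbf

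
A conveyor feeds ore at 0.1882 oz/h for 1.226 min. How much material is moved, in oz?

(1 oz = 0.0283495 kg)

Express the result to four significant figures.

0.1882 oz/h → 1.48205×10⁻⁶ kg/s
1.226 min → 73.56 s
m = ṁ × t = 1.48205×10⁻⁶ × 73.56 = 1.0902×10⁻⁴ kg
In oz: 1.0902×10⁻⁴ / 0.0283495 = 0.00384557 oz

0.003846 oz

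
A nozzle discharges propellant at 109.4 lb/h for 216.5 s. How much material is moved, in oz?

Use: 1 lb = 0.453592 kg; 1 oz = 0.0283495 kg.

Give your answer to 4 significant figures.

109.4 lb/h → 0.0137842 kg/s
m = ṁ × t = 0.0137842 × 216.5 = 2.98428 kg
In oz: 2.98428 / 0.0283495 = 105.267 oz

105.3 oz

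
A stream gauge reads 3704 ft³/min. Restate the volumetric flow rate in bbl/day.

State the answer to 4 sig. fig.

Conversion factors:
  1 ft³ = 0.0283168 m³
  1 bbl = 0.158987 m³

9.500×10⁵ bbl/day

3704 ft³/min × 0.0283168 m³/ft³ ÷ 60 s/min = 1.74809 m³/s
1.74809 m³/s ÷ 0.158987 m³/bbl × 86400 s/day = 949983 bbl/day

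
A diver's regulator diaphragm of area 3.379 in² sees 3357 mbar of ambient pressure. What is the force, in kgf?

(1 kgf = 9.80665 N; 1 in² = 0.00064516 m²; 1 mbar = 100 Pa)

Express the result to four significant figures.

74.63 kgf

3357 mbar × 100 → 335700 Pa
3.379 in² × 0.00064516 → 0.00218 m²
F = P × A = 335700 Pa × 0.00218 m² = 731.826 N
731.826 N ÷ (9.80665 N/kgf) = 74.6255 kgf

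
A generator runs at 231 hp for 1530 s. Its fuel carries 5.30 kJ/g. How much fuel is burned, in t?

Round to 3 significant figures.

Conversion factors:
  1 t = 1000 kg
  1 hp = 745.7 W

231 hp → 172257 W
E = P × t = 172257 × 1530 = 2.63553×10⁸ J
5.30 kJ/g → 5.3×10⁶ J/kg
m = E / e_s = 2.63553×10⁸ / 5.3×10⁶ = 49.727 kg
In t: 49.727 / 1000 = 0.049727 t

0.0497 t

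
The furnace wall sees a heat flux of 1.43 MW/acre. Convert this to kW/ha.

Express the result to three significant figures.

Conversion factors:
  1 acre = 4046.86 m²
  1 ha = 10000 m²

1.43 MW/acre × 1000000 W/MW ÷ 4046.86 m²/acre = 353.36 W/m²
353.36 W/m² ÷ 1000 W/kW × 10000 m²/ha = 3533.6 kW/ha

3530 kW/ha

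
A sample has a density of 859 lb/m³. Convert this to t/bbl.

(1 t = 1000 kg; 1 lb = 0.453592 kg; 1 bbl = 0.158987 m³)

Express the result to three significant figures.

0.0619 t/bbl

859 lb/m³ × 0.453592 kg/lb = 389.636 kg/m³
389.636 kg/m³ ÷ 1000 kg/t × 0.158987 m³/bbl = 0.0619471 t/bbl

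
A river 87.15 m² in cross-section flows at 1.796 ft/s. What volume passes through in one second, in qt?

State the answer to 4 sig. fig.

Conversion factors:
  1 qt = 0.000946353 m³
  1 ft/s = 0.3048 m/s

5.041×10⁴ qt

1.796 ft/s × 0.3048 = 0.547421 m/s
V = v × A × t = 0.547421 m/s × 87.15 m² × 1 s = 47.7077 m³
47.7077 m³ ÷ (0.000946353 m³/qt) = 50412.2 qt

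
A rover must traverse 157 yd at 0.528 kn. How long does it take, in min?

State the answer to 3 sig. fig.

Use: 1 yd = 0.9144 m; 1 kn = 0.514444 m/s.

157 yd × 0.9144 → 143.561 m
0.528 kn × 0.514444 → 0.271626 m/s
t = d / v = 143.561 m / 0.271626 m/s = 528.525 s
528.525 s ÷ (60 s/min) = 8.80875 min

8.81 min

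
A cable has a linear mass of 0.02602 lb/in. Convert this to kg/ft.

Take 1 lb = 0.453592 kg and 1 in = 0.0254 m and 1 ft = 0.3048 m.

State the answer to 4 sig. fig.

0.1416 kg/ft

0.02602 lb/in × 0.453592 kg/lb ÷ 0.0254 m/in = 0.464664 kg/m
0.464664 kg/m × 0.3048 m/ft = 0.14163 kg/ft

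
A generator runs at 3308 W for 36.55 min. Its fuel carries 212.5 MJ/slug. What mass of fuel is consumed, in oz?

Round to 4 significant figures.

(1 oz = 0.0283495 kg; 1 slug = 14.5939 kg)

36.55 min → 2193 s
E = P × t = 3308 × 2193 = 7.25444×10⁶ J
212.5 MJ/slug → 1.45609×10⁷ J/kg
m = E / e_s = 7.25444×10⁶ / 1.45609×10⁷ = 0.498214 kg
In oz: 0.498214 / 0.0283495 = 17.574 oz

17.57 oz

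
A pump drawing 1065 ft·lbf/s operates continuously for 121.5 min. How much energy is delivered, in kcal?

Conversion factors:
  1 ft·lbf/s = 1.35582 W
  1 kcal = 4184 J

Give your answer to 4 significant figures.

1065 ft·lbf/s × 1.35582 → 1443.95 W
121.5 min × 60 → 7290 s
E = P × t = 1443.95 W × 7290 s = 1.05264×10⁷ J
1.05264×10⁷ J ÷ (4184 J/kcal) = 2515.87 kcal

2516 kcal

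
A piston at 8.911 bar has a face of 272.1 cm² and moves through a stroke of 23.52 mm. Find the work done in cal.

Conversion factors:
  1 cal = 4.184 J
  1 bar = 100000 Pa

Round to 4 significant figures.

8.911 bar → 891100 Pa
272.1 cm² → 0.02721 m²
F = P × A = 891100 × 0.02721 = 24246.8 N
23.52 mm → 0.02352 m
W = F × d = 24246.8 × 0.02352 = 570.285 J
In cal: 570.285 / 4.184 = 136.301 cal

136.3 cal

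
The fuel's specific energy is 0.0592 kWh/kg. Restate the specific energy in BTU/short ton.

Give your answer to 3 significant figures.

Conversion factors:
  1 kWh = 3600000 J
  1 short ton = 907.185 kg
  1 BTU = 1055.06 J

0.0592 kWh/kg × 3600000 J/kWh = 213120 J/kg
213120 J/kg ÷ 1055.06 J/BTU × 907.185 kg/short ton = 183250 BTU/short ton

1.83×10⁵ BTU/short ton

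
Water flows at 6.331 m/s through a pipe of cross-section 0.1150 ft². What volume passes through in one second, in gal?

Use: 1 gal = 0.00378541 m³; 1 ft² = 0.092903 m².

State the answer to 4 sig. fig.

0.1150 ft² × 0.092903 = 0.0106838 m²
V = v × A × t = 6.331 m/s × 0.0106838 m² × 1 s = 0.0676391 m³
0.0676391 m³ ÷ (0.00378541 m³/gal) = 17.8684 gal

17.87 gal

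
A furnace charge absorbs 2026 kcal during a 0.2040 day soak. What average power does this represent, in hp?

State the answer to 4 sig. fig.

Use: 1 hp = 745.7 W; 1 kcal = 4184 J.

2026 kcal × 4184 = 8.47678×10⁶ J
0.2040 day × 86400 = 17625.6 s
P = E / t = 8.47678×10⁶ J / 17625.6 s = 480.936 W
480.936 W ÷ (745.7 W/hp) = 0.644946 hp

0.6449 hp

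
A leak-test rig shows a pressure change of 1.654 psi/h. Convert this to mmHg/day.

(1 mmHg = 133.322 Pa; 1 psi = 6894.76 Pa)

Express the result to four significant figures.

2053 mmHg/day

1.654 psi/h × 6894.76 Pa/psi ÷ 3600 s/h = 3.16776 Pa/s
3.16776 Pa/s ÷ 133.322 Pa/mmHg × 86400 s/day = 2052.88 mmHg/day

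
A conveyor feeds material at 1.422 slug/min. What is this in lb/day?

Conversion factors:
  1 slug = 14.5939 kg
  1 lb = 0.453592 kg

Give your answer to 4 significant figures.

1.422 slug/min × 14.5939 kg/slug ÷ 60 s/min = 0.345875 kg/s
0.345875 kg/s ÷ 0.453592 kg/lb × 86400 s/day = 65882.1 lb/day

6.588×10⁴ lb/day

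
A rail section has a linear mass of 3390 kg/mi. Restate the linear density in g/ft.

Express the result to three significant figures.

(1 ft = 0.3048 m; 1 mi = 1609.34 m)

642 g/ft

3390 kg/mi ÷ 1609.34 m/mi = 2.10645 kg/m
2.10645 kg/m ÷ 0.001 kg/g × 0.3048 m/ft = 642.046 g/ft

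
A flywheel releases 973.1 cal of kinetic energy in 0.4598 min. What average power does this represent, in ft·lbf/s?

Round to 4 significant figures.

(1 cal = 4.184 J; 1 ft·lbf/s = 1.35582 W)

973.1 cal × 4.184 → 4071.45 J
0.4598 min × 60 → 27.588 s
P = E / t = 4071.45 J / 27.588 s = 147.58 W
147.58 W ÷ (1.35582 W/ft·lbf/s) = 108.849 ft·lbf/s

108.8 ft·lbf/s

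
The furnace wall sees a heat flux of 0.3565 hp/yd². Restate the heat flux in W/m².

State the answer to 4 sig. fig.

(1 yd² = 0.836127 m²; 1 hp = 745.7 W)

0.3565 hp/yd² × 745.7 W/hp ÷ 0.836127 m²/yd² = 317.945 W/m²
317.945 W/m²  = 317.945 W/m²

317.9 W/m²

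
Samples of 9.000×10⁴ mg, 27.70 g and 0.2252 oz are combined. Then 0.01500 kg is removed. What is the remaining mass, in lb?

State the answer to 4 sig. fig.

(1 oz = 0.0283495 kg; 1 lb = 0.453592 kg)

0.2405 lb

9.000×10⁴ mg × 10⁻⁶ = 0.09 kg
27.70 g × 0.001 = 0.0277 kg
0.2252 oz × 0.0283495 = 0.00638431 kg
0.01500 kg (already kg)
Result: 0.09 + 0.0277 + 0.00638431 − 0.015 = 0.109084 kg
In lb: 0.109084 / 0.453592 = 0.240489 lb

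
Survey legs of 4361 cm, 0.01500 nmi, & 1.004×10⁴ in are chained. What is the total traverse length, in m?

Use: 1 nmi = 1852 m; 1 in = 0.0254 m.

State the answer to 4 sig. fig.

326.4 m

4361 cm × 0.01 → 43.61 m
0.01500 nmi × 1852 → 27.78 m
1.004×10⁴ in × 0.0254 → 255.016 m
Sum: 43.61 + 27.78 + 255.016 = 326.406 m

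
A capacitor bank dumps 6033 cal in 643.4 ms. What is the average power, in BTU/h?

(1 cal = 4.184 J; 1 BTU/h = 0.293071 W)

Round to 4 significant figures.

6033 cal × 4.184 = 25242.1 J
643.4 ms × 0.001 = 0.6434 s
P = E / t = 25242.1 J / 0.6434 s = 39232.4 W
39232.4 W ÷ (0.293071 W/BTU/h) = 133867 BTU/h

1.339×10⁵ BTU/h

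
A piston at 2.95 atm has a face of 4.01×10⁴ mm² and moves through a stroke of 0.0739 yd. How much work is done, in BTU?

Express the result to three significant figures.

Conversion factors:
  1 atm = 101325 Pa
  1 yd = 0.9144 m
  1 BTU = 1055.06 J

0.768 BTU

2.95 atm → 298909 Pa
4.01×10⁴ mm² → 0.0401 m²
F = P × A = 298909 × 0.0401 = 11986.3 N
0.0739 yd → 0.0675742 m
W = F × d = 11986.3 × 0.0675742 = 809.965 J
In BTU: 809.965 / 1055.06 = 0.767696 BTU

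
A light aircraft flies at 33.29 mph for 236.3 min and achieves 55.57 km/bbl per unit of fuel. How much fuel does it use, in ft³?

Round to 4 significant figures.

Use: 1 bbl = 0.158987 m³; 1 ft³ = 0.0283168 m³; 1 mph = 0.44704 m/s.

33.29 mph → 14.882 m/s
236.3 min → 14178 s
d = v × t = 14.882 × 14178 = 210997 m
55.57 km/bbl → 349525 m/m³
V = d / (distance per unit fuel) = 210997 / 349525 = 0.603668 m³
In ft³: 0.603668 / 0.0283168 = 21.3184 ft³

21.32 ft³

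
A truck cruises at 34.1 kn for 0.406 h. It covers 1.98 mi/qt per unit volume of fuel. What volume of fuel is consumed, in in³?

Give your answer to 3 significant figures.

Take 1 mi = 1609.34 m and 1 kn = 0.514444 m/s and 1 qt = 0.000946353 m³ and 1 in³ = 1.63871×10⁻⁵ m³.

465 in³

34.1 kn → 17.5425 m/s
0.406 h → 1461.6 s
d = v × t = 17.5425 × 1461.6 = 25640.1 m
1.98 mi/qt → 3.36713×10⁶ m/m³
V = d / (distance per unit fuel) = 25640.1 / 3.36713×10⁶ = 0.00761482 m³
In in³: 0.00761482 / 1.63871×10⁻⁵ = 464.684 in³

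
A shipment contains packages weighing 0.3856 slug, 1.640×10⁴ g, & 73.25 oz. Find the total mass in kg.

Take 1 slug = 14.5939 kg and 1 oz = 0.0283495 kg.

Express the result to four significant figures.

24.10 kg

0.3856 slug × 14.5939 = 5.62741 kg
1.640×10⁴ g × 0.001 = 16.4 kg
73.25 oz × 0.0283495 = 2.0766 kg
Sum: 5.62741 + 16.4 + 2.0766 = 24.104 kg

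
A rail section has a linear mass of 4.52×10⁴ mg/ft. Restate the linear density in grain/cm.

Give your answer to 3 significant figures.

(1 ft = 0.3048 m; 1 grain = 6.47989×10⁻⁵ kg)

4.52×10⁴ mg/ft × 10⁻⁶ kg/mg ÷ 0.3048 m/ft = 0.148294 kg/m
0.148294 kg/m ÷ 6.47989×10⁻⁵ kg/grain × 0.01 m/cm = 22.8853 grain/cm

22.9 grain/cm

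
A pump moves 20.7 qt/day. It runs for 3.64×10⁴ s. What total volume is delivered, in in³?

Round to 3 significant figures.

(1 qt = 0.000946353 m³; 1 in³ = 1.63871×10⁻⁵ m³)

20.7 qt/day → 2.2673×10⁻⁷ m³/s
V = Q × t = 2.2673×10⁻⁷ × 36400 = 0.00825297 m³
In in³: 0.00825297 / 1.63871×10⁻⁵ = 503.626 in³

504 in³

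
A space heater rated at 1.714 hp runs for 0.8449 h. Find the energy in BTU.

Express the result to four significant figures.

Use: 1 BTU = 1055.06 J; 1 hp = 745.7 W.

3685 BTU

1.714 hp × 745.7 = 1278.13 W
0.8449 h × 3600 = 3041.64 s
E = P × t = 1278.13 W × 3041.64 s = 3.88761×10⁶ J
3.88761×10⁶ J ÷ (1055.06 J/BTU) = 3684.73 BTU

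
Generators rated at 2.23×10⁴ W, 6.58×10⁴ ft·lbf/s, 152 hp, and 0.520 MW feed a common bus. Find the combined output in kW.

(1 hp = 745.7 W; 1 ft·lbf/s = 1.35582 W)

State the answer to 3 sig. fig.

745 kW

2.23×10⁴ W (already W)
6.58×10⁴ ft·lbf/s × 1.35582 = 89213 W
152 hp × 745.7 = 113346 W
0.520 MW × 1000000 = 520000 W
Sum: 22300 + 89213 + 113346 + 520000 = 744859 W
In kW: 744859 / 1000 = 744.859 kW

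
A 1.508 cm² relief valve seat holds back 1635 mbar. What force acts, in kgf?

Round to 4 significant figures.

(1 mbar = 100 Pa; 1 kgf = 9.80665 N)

1635 mbar × 100 → 163500 Pa
1.508 cm² × 0.0001 → 1.508×10⁻⁴ m²
F = P × A = 163500 Pa × 1.508×10⁻⁴ m² = 24.6558 N
24.6558 N ÷ (9.80665 N/kgf) = 2.51419 kgf

2.514 kgf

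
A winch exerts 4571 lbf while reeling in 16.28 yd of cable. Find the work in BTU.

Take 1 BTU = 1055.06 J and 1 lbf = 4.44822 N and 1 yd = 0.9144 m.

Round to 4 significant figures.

4571 lbf × 4.44822 = 20332.8 N
16.28 yd × 0.9144 = 14.8864 m
W = F × d = 20332.8 N × 14.8864 m = 302682 J
302682 J ÷ (1055.06 J/BTU) = 286.886 BTU

286.9 BTU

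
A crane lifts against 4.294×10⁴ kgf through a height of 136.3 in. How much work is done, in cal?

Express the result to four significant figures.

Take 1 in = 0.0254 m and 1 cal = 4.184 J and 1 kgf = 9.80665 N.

4.294×10⁴ kgf × 9.80665 → 421098 N
136.3 in × 0.0254 → 3.46202 m
W = F × d = 421098 N × 3.46202 m = 1.45785×10⁶ J
1.45785×10⁶ J ÷ (4.184 J/cal) = 348435 cal

3.484×10⁵ cal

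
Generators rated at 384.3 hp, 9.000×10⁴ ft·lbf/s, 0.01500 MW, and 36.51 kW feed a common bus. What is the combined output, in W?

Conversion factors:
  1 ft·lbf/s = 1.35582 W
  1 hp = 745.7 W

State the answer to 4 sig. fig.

4.601×10⁵ W

384.3 hp × 745.7 = 286573 W
9.000×10⁴ ft·lbf/s × 1.35582 = 122024 W
0.01500 MW × 1000000 = 15000 W
36.51 kW × 1000 = 36510 W
Sum: 286573 + 122024 + 15000 + 36510 = 460107 W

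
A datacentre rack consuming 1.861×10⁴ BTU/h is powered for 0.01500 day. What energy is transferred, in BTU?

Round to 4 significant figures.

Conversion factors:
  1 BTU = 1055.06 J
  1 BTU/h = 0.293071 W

6700 BTU

1.861×10⁴ BTU/h × 0.293071 → 5454.05 W
0.01500 day × 86400 → 1296 s
E = P × t = 5454.05 W × 1296 s = 7.06845×10⁶ J
7.06845×10⁶ J ÷ (1055.06 J/BTU) = 6699.57 BTU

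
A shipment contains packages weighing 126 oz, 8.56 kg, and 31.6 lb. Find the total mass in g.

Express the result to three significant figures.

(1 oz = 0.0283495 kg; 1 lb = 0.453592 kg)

126 oz × 0.0283495 → 3.57204 kg
8.56 kg (already kg)
31.6 lb × 0.453592 → 14.3335 kg
Combined: 3.57204 + 8.56 + 14.3335 = 26.4655 kg
In g: 26.4655 / 0.001 = 26465.5 g

2.65×10⁴ g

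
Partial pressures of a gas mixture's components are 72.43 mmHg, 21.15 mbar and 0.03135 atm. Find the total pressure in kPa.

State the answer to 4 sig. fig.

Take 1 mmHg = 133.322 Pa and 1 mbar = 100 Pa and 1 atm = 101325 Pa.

14.95 kPa

72.43 mmHg × 133.322 = 9656.51 Pa
21.15 mbar × 100 = 2115 Pa
0.03135 atm × 101325 = 3176.54 Pa
Total: 9656.51 + 2115 + 3176.54 = 14948 Pa
In kPa: 14948 / 1000 = 14.948 kPa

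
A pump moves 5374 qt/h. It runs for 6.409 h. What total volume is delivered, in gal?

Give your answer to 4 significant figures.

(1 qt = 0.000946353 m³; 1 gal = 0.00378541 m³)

5374 qt/h → 0.00141269 m³/s
6.409 h → 23072.4 s
V = Q × t = 0.00141269 × 23072.4 = 32.5941 m³
In gal: 32.5941 / 0.00378541 = 8610.45 gal

8610 gal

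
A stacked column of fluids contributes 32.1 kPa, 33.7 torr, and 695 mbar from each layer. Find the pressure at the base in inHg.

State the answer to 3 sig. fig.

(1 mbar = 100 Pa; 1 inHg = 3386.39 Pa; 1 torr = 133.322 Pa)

31.3 inHg

32.1 kPa × 1000 = 32100 Pa
33.7 torr × 133.322 = 4492.95 Pa
695 mbar × 100 = 69500 Pa
Sum: 32100 + 4492.95 + 69500 = 106093 Pa
In inHg: 106093 / 3386.39 = 31.3292 inHg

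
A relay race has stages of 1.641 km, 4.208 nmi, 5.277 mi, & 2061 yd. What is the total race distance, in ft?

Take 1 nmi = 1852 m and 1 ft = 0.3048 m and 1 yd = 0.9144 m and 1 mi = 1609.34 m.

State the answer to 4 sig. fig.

6.500×10⁴ ft

1.641 km × 1000 = 1641 m
4.208 nmi × 1852 = 7793.22 m
5.277 mi × 1609.34 = 8492.49 m
2061 yd × 0.9144 = 1884.58 m
Sum: 1641 + 7793.22 + 8492.49 + 1884.58 = 19811.3 m
In ft: 19811.3 / 0.3048 = 64997.7 ft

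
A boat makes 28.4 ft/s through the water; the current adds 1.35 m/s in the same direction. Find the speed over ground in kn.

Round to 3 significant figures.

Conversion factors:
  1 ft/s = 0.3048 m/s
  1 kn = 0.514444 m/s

28.4 ft/s × 0.3048 → 8.65632 m/s
1.35 m/s (already m/s)
Sum: 8.65632 + 1.35 = 10.0063 m/s
In kn: 10.0063 / 0.514444 = 19.4507 kn

19.5 kn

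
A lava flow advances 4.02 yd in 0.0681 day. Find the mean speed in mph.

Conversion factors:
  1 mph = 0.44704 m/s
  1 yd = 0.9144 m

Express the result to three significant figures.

4.02 yd × 0.9144 → 3.67589 m
0.0681 day × 86400 → 5883.84 s
v = d / t = 3.67589 m / 5883.84 s = 6.24743×10⁻⁴ m/s
6.24743×10⁻⁴ m/s ÷ (0.44704 m/s/mph) = 0.00139751 mph

0.00140 mph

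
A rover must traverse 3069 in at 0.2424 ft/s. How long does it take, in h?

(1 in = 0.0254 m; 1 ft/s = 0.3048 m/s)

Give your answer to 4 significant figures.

0.2931 h

3069 in × 0.0254 → 77.9526 m
0.2424 ft/s × 0.3048 → 0.0738835 m/s
t = d / v = 77.9526 m / 0.0738835 m/s = 1055.07 s
1055.07 s ÷ (3600 s/h) = 0.293075 h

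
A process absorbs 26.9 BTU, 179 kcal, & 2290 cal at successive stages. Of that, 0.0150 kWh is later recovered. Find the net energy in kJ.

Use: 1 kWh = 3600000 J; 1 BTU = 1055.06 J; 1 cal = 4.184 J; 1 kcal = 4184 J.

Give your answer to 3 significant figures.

733 kJ

26.9 BTU × 1055.06 = 28381.1 J
179 kcal × 4184 = 748936 J
2290 cal × 4.184 = 9581.36 J
0.0150 kWh × 3600000 = 54000 J
Net: 28381.1 + 748936 + 9581.36 − 54000 = 732898 J
In kJ: 732898 / 1000 = 732.898 kJ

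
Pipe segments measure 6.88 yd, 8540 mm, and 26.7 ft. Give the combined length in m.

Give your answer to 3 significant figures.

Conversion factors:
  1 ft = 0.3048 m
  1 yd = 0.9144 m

23.0 m

6.88 yd × 0.9144 = 6.29107 m
8540 mm × 0.001 = 8.54 m
26.7 ft × 0.3048 = 8.13816 m
Sum: 6.29107 + 8.54 + 8.13816 = 22.9692 m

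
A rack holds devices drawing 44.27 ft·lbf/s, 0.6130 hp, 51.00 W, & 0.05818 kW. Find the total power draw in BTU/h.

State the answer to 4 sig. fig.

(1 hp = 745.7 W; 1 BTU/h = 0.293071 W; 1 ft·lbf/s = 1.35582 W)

44.27 ft·lbf/s × 1.35582 = 60.0222 W
0.6130 hp × 745.7 = 457.114 W
51.00 W (already W)
0.05818 kW × 1000 = 58.18 W
Sum: 60.0222 + 457.114 + 51 + 58.18 = 626.316 W
In BTU/h: 626.316 / 0.293071 = 2137.08 BTU/h

2137 BTU/h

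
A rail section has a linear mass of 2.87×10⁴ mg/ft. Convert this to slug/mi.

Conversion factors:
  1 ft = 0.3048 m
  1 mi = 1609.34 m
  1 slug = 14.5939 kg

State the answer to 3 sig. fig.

2.87×10⁴ mg/ft × 10⁻⁶ kg/mg ÷ 0.3048 m/ft = 0.0941601 kg/m
0.0941601 kg/m ÷ 14.5939 kg/slug × 1609.34 m/mi = 10.3835 slug/mi

10.4 slug/mi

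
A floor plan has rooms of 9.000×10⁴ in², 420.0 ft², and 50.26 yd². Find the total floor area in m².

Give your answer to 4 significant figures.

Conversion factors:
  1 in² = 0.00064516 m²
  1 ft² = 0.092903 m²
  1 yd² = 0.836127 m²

139.1 m²

9.000×10⁴ in² × 0.00064516 = 58.0644 m²
420.0 ft² × 0.092903 = 39.0193 m²
50.26 yd² × 0.836127 = 42.0237 m²
Total: 58.0644 + 39.0193 + 42.0237 = 139.107 m²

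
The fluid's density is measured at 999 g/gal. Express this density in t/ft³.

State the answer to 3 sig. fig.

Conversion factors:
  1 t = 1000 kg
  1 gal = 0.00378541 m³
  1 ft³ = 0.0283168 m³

999 g/gal × 0.001 kg/g ÷ 0.00378541 m³/gal = 263.908 kg/m³
263.908 kg/m³ ÷ 1000 kg/t × 0.0283168 m³/ft³ = 0.00747303 t/ft³

0.00747 t/ft³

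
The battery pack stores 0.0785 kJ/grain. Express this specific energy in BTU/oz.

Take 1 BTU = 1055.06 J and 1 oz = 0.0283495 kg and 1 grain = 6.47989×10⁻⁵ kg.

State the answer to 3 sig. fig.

0.0785 kJ/grain × 1000 J/kJ ÷ 6.47989×10⁻⁵ kg/grain = 1.21144×10⁶ J/kg
1.21144×10⁶ J/kg ÷ 1055.06 J/BTU × 0.0283495 kg/oz = 32.5514 BTU/oz

32.6 BTU/oz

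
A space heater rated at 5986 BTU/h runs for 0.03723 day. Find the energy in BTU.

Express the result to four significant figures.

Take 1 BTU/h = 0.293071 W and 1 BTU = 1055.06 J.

5986 BTU/h × 0.293071 = 1754.32 W
0.03723 day × 86400 = 3216.67 s
E = P × t = 1754.32 W × 3216.67 s = 5.64307×10⁶ J
5.64307×10⁶ J ÷ (1055.06 J/BTU) = 5348.58 BTU

5349 BTU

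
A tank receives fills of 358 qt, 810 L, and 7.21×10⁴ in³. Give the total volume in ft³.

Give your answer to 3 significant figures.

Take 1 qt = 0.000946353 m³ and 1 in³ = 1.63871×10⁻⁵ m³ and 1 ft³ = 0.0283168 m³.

358 qt × 0.000946353 → 0.338794 m³
810 L × 0.001 → 0.81 m³
7.21×10⁴ in³ × 1.63871×10⁻⁵ → 1.18151 m³
Combined: 0.338794 + 0.81 + 1.18151 = 2.3303 m³
In ft³: 2.3303 / 0.0283168 = 82.2939 ft³

82.3 ft³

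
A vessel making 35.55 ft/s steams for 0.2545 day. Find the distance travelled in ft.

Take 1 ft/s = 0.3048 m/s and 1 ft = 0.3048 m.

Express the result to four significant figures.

35.55 ft/s × 0.3048 → 10.8356 m/s
0.2545 day × 86400 → 21988.8 s
d = v × t = 10.8356 m/s × 21988.8 s = 238262 m
238262 m ÷ (0.3048 m/ft) = 781699 ft

7.817×10⁵ ft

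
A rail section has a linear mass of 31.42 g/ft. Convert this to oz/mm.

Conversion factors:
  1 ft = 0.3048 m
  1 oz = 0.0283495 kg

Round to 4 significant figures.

0.003636 oz/mm

31.42 g/ft × 0.001 kg/g ÷ 0.3048 m/ft = 0.103084 kg/m
0.103084 kg/m ÷ 0.0283495 kg/oz × 0.001 m/mm = 0.00363618 oz/mm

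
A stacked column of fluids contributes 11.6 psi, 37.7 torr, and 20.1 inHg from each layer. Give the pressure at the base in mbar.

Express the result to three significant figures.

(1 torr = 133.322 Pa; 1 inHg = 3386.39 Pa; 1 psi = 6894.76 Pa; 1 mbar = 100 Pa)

11.6 psi × 6894.76 → 79979.2 Pa
37.7 torr × 133.322 → 5026.24 Pa
20.1 inHg × 3386.39 → 68066.4 Pa
Total: 79979.2 + 5026.24 + 68066.4 = 153072 Pa
In mbar: 153072 / 100 = 1530.72 mbar

1530 mbar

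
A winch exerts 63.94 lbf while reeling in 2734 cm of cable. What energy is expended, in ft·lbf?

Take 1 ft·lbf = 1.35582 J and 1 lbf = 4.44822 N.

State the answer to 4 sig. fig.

5735 ft·lbf

63.94 lbf × 4.44822 = 284.419 N
2734 cm × 0.01 = 27.34 m
W = F × d = 284.419 N × 27.34 m = 7776.02 J
7776.02 J ÷ (1.35582 J/ft·lbf) = 5735.29 ft·lbf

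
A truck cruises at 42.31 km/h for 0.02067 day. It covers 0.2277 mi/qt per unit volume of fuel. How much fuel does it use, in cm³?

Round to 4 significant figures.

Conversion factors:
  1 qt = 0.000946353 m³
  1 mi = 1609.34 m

5.420×10⁴ cm³

42.31 km/h → 11.7528 m/s
0.02067 day → 1785.89 s
d = v × t = 11.7528 × 1785.89 = 20989.2 m
0.2277 mi/qt → 387220 m/m³
V = d / (distance per unit fuel) = 20989.2 / 387220 = 0.0542048 m³
In cm³: 0.0542048 / 10⁻⁶ = 54204.8 cm³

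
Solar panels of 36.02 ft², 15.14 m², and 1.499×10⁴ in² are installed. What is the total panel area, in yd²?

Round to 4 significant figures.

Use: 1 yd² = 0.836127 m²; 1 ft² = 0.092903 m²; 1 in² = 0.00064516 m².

33.68 yd²

36.02 ft² × 0.092903 = 3.34637 m²
15.14 m² (already m²)
1.499×10⁴ in² × 0.00064516 = 9.67095 m²
Combined: 3.34637 + 15.14 + 9.67095 = 28.1573 m²
In yd²: 28.1573 / 0.836127 = 33.6759 yd²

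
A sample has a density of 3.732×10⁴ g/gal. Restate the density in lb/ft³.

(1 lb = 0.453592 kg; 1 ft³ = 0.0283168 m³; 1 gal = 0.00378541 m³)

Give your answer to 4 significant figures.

3.732×10⁴ g/gal × 0.001 kg/g ÷ 0.00378541 m³/gal = 9858.91 kg/m³
9858.91 kg/m³ ÷ 0.453592 kg/lb × 0.0283168 m³/ft³ = 615.471 lb/ft³

615.5 lb/ft³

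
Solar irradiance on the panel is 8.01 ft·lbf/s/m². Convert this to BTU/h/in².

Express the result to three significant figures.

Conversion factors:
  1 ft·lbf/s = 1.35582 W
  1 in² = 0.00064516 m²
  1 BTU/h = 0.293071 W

0.0239 BTU/h/in²

8.01 ft·lbf/s/m² × 1.35582 W/ft·lbf/s = 10.8601 W/m²
10.8601 W/m² ÷ 0.293071 W/BTU/h × 0.00064516 m²/in² = 0.0239072 BTU/h/in²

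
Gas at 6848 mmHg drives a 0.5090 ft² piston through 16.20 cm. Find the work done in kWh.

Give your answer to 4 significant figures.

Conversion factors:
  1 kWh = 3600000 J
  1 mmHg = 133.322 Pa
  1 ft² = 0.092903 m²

6848 mmHg → 912989 Pa
0.5090 ft² → 0.0472876 m²
F = P × A = 912989 × 0.0472876 = 43173.1 N
16.20 cm → 0.162 m
W = F × d = 43173.1 × 0.162 = 6994.04 J
In kWh: 6994.04 / 3600000 = 0.00194279 kWh

0.001943 kWh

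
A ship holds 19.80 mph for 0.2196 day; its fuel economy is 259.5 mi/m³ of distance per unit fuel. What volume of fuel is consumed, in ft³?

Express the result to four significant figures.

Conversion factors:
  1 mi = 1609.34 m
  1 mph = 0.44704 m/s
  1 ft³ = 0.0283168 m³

19.80 mph → 8.85139 m/s
0.2196 day → 18973.4 s
d = v × t = 8.85139 × 18973.4 = 167941 m
259.5 mi/m³ → 417624 m/m³
V = d / (distance per unit fuel) = 167941 / 417624 = 0.402134 m³
In ft³: 0.402134 / 0.0283168 = 14.2013 ft³

14.20 ft³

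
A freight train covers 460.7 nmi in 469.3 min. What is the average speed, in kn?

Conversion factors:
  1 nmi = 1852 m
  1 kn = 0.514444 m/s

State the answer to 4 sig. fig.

460.7 nmi × 1852 = 853216 m
469.3 min × 60 = 28158 s
v = d / t = 853216 m / 28158 s = 30.301 m/s
30.301 m/s ÷ (0.514444 m/s/kn) = 58.9005 kn

58.90 kn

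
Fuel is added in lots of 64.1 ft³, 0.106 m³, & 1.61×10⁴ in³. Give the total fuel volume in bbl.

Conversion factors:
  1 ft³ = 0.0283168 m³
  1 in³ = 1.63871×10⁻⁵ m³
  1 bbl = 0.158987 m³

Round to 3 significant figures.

13.7 bbl

64.1 ft³ × 0.0283168 = 1.81511 m³
0.106 m³ (already m³)
1.61×10⁴ in³ × 1.63871×10⁻⁵ = 0.263832 m³
Total: 1.81511 + 0.106 + 0.263832 = 2.18494 m³
In bbl: 2.18494 / 0.158987 = 13.7429 bbl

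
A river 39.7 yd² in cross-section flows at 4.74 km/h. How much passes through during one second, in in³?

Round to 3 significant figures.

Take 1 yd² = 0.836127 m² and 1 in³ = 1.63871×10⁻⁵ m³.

4.74 km/h × (1/3.6) = 1.31667 m/s
39.7 yd² × 0.836127 = 33.1942 m²
V = v × A × t = 1.31667 m/s × 33.1942 m² × 1 s = 43.7058 m³
43.7058 m³ ÷ (1.63871×10⁻⁵ m³/in³) = 2.66709×10⁶ in³

2.67×10⁶ in³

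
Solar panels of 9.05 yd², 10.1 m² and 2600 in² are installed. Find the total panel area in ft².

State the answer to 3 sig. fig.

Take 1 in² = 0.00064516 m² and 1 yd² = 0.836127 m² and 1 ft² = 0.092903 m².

9.05 yd² × 0.836127 → 7.56695 m²
10.1 m² (already m²)
2600 in² × 0.00064516 → 1.67742 m²
Combined: 7.56695 + 10.1 + 1.67742 = 19.3444 m²
In ft²: 19.3444 / 0.092903 = 208.221 ft²

208 ft²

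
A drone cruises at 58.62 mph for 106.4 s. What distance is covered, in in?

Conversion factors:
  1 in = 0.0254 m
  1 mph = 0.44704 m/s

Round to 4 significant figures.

58.62 mph × 0.44704 → 26.2055 m/s
d = v × t = 26.2055 m/s × 106.4 s = 2788.27 m
2788.27 m ÷ (0.0254 m/in) = 109774 in

1.098×10⁵ in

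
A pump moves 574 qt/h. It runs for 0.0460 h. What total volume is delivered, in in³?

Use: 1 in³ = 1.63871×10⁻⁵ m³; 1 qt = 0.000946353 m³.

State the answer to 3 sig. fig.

574 qt/h → 1.50891×10⁻⁴ m³/s
0.0460 h → 165.6 s
V = Q × t = 1.50891×10⁻⁴ × 165.6 = 0.0249875 m³
In in³: 0.0249875 / 1.63871×10⁻⁵ = 1524.83 in³

1520 in³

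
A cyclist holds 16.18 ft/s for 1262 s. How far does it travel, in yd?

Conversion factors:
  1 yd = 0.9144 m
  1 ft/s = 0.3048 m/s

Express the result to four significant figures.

16.18 ft/s × 0.3048 = 4.93166 m/s
d = v × t = 4.93166 m/s × 1262 s = 6223.75 m
6223.75 m ÷ (0.9144 m/yd) = 6806.38 yd

6806 yd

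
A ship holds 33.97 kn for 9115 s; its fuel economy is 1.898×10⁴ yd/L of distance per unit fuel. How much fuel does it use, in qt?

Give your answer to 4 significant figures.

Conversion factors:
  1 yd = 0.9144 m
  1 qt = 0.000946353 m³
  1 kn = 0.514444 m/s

33.97 kn → 17.4757 m/s
d = v × t = 17.4757 × 9115 = 159291 m
1.898×10⁴ yd/L → 1.73553×10⁷ m/m³
V = d / (distance per unit fuel) = 159291 / 1.73553×10⁷ = 0.00917823 m³
In qt: 0.00917823 / 0.000946353 = 9.69853 qt

9.699 qt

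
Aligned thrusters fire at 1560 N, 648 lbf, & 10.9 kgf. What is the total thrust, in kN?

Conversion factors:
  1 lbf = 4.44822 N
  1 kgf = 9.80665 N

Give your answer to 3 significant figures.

4.55 kN

1560 N (already N)
648 lbf × 4.44822 = 2882.45 N
10.9 kgf × 9.80665 = 106.892 N
Sum: 1560 + 2882.45 + 106.892 = 4549.34 N
In kN: 4549.34 / 1000 = 4.54934 kN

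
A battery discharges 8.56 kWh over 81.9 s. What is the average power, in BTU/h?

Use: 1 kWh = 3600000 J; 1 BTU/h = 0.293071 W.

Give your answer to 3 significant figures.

8.56 kWh × 3600000 → 3.0816×10⁷ J
P = E / t = 3.0816×10⁷ J / 81.9 s = 376264 W
376264 W ÷ (0.293071 W/BTU/h) = 1.28387×10⁶ BTU/h

1.28×10⁶ BTU/h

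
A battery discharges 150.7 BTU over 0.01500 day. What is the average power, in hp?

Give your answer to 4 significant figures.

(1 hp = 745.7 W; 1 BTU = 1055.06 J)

0.1645 hp

150.7 BTU × 1055.06 = 158998 J
0.01500 day × 86400 = 1296 s
P = E / t = 158998 J / 1296 s = 122.684 W
122.684 W ÷ (745.7 W/hp) = 0.164522 hp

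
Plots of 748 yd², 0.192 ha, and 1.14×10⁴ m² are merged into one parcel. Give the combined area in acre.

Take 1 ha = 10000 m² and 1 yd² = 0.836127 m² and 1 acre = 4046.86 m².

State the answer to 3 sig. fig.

748 yd² × 0.836127 = 625.423 m²
0.192 ha × 10000 = 1920 m²
1.14×10⁴ m² (already m²)
Total: 625.423 + 1920 + 11400 = 13945.4 m²
In acre: 13945.4 / 4046.86 = 3.44598 acre

3.45 acre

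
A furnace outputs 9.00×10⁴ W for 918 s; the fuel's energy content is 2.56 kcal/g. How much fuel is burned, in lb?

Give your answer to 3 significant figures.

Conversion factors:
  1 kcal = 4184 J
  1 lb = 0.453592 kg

E = P × t = 90000 × 918 = 8.262×10⁷ J
2.56 kcal/g → 1.0711×10⁷ J/kg
m = E / e_s = 8.262×10⁷ / 1.0711×10⁷ = 7.71357 kg
In lb: 7.71357 / 0.453592 = 17.0055 lb

17.0 lb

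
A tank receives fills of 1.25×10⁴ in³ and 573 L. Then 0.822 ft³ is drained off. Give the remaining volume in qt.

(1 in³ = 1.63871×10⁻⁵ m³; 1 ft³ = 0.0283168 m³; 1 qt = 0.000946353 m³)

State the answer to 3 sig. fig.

1.25×10⁴ in³ × 1.63871×10⁻⁵ → 0.204839 m³
573 L × 0.001 → 0.573 m³
0.822 ft³ × 0.0283168 → 0.0232764 m³
Sum: 0.204839 + 0.573 − 0.0232764 = 0.754563 m³
In qt: 0.754563 / 0.000946353 = 797.338 qt

797 qt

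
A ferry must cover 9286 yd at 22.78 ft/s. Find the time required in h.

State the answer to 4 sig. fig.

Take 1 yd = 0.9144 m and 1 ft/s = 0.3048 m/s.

0.3397 h

9286 yd × 0.9144 → 8491.12 m
22.78 ft/s × 0.3048 → 6.94334 m/s
t = d / v = 8491.12 m / 6.94334 m/s = 1222.92 s
1222.92 s ÷ (3600 s/h) = 0.3397 h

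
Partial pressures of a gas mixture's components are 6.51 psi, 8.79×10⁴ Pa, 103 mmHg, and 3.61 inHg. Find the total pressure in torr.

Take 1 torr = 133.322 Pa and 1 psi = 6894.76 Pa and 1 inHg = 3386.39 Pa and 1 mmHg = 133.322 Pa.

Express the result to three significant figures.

6.51 psi × 6894.76 = 44884.9 Pa
8.79×10⁴ Pa (already Pa)
103 mmHg × 133.322 = 13732.2 Pa
3.61 inHg × 3386.39 = 12224.9 Pa
Sum: 44884.9 + 87900 + 13732.2 + 12224.9 = 158742 Pa
In torr: 158742 / 133.322 = 1190.67 torr

1190 torr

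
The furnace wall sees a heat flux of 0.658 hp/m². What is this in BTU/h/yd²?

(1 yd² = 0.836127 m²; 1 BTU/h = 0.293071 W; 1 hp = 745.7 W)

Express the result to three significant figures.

0.658 hp/m² × 745.7 W/hp = 490.671 W/m²
490.671 W/m² ÷ 0.293071 W/BTU/h × 0.836127 m²/yd² = 1399.88 BTU/h/yd²

1400 BTU/h/yd²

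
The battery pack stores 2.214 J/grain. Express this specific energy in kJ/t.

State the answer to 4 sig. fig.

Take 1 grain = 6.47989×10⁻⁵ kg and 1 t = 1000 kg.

3.417×10⁴ kJ/t

2.214 J/grain ÷ 6.47989×10⁻⁵ kg/grain = 34167.2 J/kg
34167.2 J/kg ÷ 1000 J/kJ × 1000 kg/t = 34167.2 kJ/t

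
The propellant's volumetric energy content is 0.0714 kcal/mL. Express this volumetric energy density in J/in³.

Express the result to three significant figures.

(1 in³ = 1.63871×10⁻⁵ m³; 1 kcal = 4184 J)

4900 J/in³

0.0714 kcal/mL × 4184 J/kcal ÷ 10⁻⁶ m³/mL = 2.98738×10⁸ J/m³
2.98738×10⁸ J/m³ × 1.63871×10⁻⁵ m³/in³ = 4895.45 J/in³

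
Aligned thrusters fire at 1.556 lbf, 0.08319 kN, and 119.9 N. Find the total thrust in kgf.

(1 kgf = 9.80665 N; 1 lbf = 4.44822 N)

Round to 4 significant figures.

1.556 lbf × 4.44822 = 6.92143 N
0.08319 kN × 1000 = 83.19 N
119.9 N (already N)
Total: 6.92143 + 83.19 + 119.9 = 210.011 N
In kgf: 210.011 / 9.80665 = 21.4152 kgf

21.42 kgf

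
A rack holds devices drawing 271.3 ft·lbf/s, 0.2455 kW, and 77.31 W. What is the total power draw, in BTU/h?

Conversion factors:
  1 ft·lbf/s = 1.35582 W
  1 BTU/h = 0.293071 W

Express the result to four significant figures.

271.3 ft·lbf/s × 1.35582 = 367.834 W
0.2455 kW × 1000 = 245.5 W
77.31 W (already W)
Total: 367.834 + 245.5 + 77.31 = 690.644 W
In BTU/h: 690.644 / 0.293071 = 2356.58 BTU/h

2357 BTU/h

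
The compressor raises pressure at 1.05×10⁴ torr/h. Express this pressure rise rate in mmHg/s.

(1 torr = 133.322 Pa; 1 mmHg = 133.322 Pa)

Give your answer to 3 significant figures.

1.05×10⁴ torr/h × 133.322 Pa/torr ÷ 3600 s/h = 388.856 Pa/s
388.856 Pa/s ÷ 133.322 Pa/mmHg = 2.91667 mmHg/s

2.92 mmHg/s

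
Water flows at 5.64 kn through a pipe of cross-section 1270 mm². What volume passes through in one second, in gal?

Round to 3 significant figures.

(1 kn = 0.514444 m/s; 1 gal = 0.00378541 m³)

5.64 kn × 0.514444 = 2.90146 m/s
1270 mm² × 10⁻⁶ = 0.00127 m²
V = v × A × t = 2.90146 m/s × 0.00127 m² × 1 s = 0.00368485 m³
0.00368485 m³ ÷ (0.00378541 m³/gal) = 0.973435 gal

0.973 gal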